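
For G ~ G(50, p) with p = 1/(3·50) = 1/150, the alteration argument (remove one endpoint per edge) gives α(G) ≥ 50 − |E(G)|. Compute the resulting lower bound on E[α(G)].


E[|E(G)|] = C(50, 2)·p = 1225 · (1/150) = 49/6.
E[α(G)] ≥ n − E[|E(G)|] = 50 − 49/6 = 251/6.
Numerically: ≈ 41.833333.
(This is only a lower bound; the true E[α(G)] may be larger.)

E[α(G)] ≥ 251/6 ≈ 41.833333.


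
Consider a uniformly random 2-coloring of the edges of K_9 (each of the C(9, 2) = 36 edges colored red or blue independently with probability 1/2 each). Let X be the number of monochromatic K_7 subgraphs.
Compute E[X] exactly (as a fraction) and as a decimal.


Let X = Σ_S X_S over the C(9, 7) = 36 subsets S of size 7, where X_S = 1 if the K_7 on S is monochromatic.
For a fixed S, the K_7 on S has C(7, 2) = 21 edges. P[all 21 edges red] = (1/2)^21, and likewise for blue, so P[monochromatic] = 2·(1/2)^21 = 2^{1 − 21} = 1/1048576.
Summing: E[X] = C(9, 7) · 2^{1 − 21} = 36 · 1/1048576 = 9/262144.
Numerically: E[X] ≈ 0.000034.

E[X] = C(9,7)·2^(1−C(7,2)) = 9/262144 ≈ 0.000034.


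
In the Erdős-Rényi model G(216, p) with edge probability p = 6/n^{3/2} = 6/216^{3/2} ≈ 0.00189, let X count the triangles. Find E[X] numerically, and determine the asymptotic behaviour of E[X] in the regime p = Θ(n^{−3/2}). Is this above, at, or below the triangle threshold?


Number of potential triangles: C(216, 3) = 1656360.
Each occurs with probability p³ ≈ (0.00189)³ ≈ 6.7516803e-09.
By linearity: E[X] = C(216, 3)·p³ ≈ 1656360 · 6.7516803e-09 ≈ 0.01118.
Since α = 3/2 > 1, p = c/n^{3/2} = o(1/n) is below the triangle threshold p ~ 1/n. Asymptotically E[X] ~ (c³/6)·n^{3(1−α)} = (6³/6)·n^{-1.5} → 0, so by Markov's inequality G has no triangles w.h.p.

E[X] ≈ 0.01118; in regime p = Θ(1/n^{3/2}) E[X] tends to 0 (below the triangle threshold p ~ 1/n).


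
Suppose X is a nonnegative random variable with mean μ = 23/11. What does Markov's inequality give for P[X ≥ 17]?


μ = E[X] = 23/11, a = 17.
Markov: P[X ≥ 17] ≤ μ/a = (23/11)/17 = 23/187.
Numerically: ≈ 0.123.
(Since a = 17 > μ = 2.091, the bound 23/187 is < 1 and informative.)

P[X ≥ 17] ≤ 23/187 ≈ 0.123.


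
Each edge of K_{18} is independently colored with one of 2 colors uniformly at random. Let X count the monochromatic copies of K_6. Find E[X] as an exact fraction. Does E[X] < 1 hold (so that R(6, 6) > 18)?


E[X] = C(18, 6) · 2^{1 − 15} = 18564 · 2^{−14} = 18564/16384.
As a reduced fraction: E[X] = 4641/4096 ≈ 1.1330566.
Is E[X] < 1? NO.
Since E[X] ≥ 1, the first-moment bound is inconclusive at n = 18; it does NOT by itself certify R(6, 6) > 18.

E[X] = 4641/4096 ≈ 1.1330566; E[X] ≥ 1; first-moment method inconclusive here.


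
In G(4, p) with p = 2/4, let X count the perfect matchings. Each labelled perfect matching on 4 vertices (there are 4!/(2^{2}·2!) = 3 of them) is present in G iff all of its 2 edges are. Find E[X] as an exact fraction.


K_4 has 4!/(2^{2}·2!) = 3 labelled perfect matchings.
For each such perfect matching H, let X_H = 1 if all 2 edges of H are present in G. Then P[X_H = 1] = p^{2} = (1/2)^{2} = 1/4.
By linearity of expectation: E[X] = Σ_H E[X_H] = 3 · p^{2} = 3 · 1/4 = 3/4.
Numerically: E[X] ≈ 0.75.

E[X] = 3 · (1/2)^{2} = 3/4 ≈ 0.75.


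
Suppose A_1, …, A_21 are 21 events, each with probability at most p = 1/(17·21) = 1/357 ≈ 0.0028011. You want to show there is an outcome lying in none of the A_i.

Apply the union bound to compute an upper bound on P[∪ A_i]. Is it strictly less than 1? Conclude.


Union bound: P[∪_{i=1}^{21} A_i] ≤ Σ_i P[A_i] ≤ 21·p = 21·(1/357) = 1/17.
Numerically: 1/17 ≈ 0.0588235.
Is 1/17 < 1? YES.
Since P[∪ A_i] ≤ 1/17 < 1, the complement has P[∩ A_i^c] ≥ 1 − 1/17 = 16/17 > 0, so some outcome avoids every A_i.

21·p = 1/17 ≈ 0.0588235; existence CERTIFIED by the union bound.


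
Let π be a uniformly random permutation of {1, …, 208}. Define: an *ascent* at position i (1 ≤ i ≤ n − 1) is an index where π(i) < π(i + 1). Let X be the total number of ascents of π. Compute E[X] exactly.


Write X = Σ X_I over i = 1, …, 207, with X_I the indicator of one ascent.
There are 207 indicators.
For each fixed i, the pair (π(i), π(i+1)) is a uniformly random ordered pair of distinct values from {1, …, 208}; by symmetry P[π(i) < π(i+1)] = 1/2.
By linearity: E[X] = 207 · (1/2) = (208 − 1) · (1/2) = 207/2 ≈ 103.500.

E[X] = 207/2 = 103.500.


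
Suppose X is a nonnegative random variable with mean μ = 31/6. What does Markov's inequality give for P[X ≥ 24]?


μ = E[X] = 31/6, a = 24.
Markov: P[X ≥ 24] ≤ μ/a = (31/6)/24 = 31/144.
Numerically: ≈ 0.215.
(Since a = 24 > μ = 5.167, the bound 31/144 is < 1 and informative.)

P[X ≥ 24] ≤ 31/144 ≈ 0.215.


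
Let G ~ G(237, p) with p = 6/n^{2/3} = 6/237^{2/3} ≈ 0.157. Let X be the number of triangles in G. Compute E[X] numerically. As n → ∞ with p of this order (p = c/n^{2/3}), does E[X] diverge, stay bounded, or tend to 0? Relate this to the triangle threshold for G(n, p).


Number of potential triangles: C(237, 3) = 2190670.
Each occurs with probability p³ ≈ (0.157)³ ≈ 3.84554e-03.
By linearity: E[X] = C(237, 3)·p³ ≈ 2190670 · 3.84554e-03 ≈ 8424.304.
Since α = 2/3 < 1, p = c/n^{2/3} ≫ 1/n is above the triangle threshold p ~ 1/n. Asymptotically E[X] ~ (c³/6)·n^{3(1−α)} = (6³/6)·n^{1} → ∞; triangles are abundant w.h.p.

E[X] ≈ 8424.304; in regime p = Θ(1/n^{2/3}) E[X] diverges (above the triangle threshold p ~ 1/n).


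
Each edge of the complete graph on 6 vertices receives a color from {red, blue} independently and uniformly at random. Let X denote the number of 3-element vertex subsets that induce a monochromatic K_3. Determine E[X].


Let X = Σ_S X_S over the C(6, 3) = 20 subsets S of size 3, where X_S = 1 if the K_3 on S is monochromatic.
For a fixed S, the K_3 on S has C(3, 2) = 3 edges. P[all 3 edges red] = (1/2)^3, and likewise for blue, so P[monochromatic] = 2·(1/2)^3 = 2^{1 − 3} = 1/4.
By linearity: E[X] = C(6, 3) · 2^{1 − 3} = 20 · 1/4 = 5.
Numerically: E[X] ≈ 5.000000.

E[X] = C(6,3)·2^(1−C(3,2)) = 5 ≈ 5.000000.


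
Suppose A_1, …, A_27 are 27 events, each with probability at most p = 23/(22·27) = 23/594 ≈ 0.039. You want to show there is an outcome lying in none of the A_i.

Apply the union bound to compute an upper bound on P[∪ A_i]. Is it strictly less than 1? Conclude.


Union bound: P[∪_{i=1}^{27} A_i] ≤ Σ_i P[A_i] ≤ 27·p = 27·(23/594) = 23/22.
Numerically: 23/22 ≈ 1.045.
Is 23/22 < 1? NO.
Since the bound 23/22 is ≥ 1, the union bound is uninformative here; it does NOT by itself certify existence.

27·p = 23/22 ≈ 1.045; existence NOT certified by the union bound.


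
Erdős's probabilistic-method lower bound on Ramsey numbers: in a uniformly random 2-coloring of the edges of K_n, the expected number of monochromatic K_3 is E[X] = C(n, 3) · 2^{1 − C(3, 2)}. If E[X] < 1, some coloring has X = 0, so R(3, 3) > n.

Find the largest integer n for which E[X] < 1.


We need C(n, 3) · 2^{1 − 3} < 1, i.e. C(n, 3) < 2^{3 − 1} = 4.
Check values of n near the boundary:
  n = 3: C(3, 3) = 1; 1 < 4? YES
  n = 4: C(4, 3) = 4; 4 < 4? NO
The largest n with C(n, 3) < 4 is n = 3 (where E[X] = 1/4 ≈ 0.250). Hence R(3, 3) > 3, i.e. R(3, 3) ≥ 4.

Largest n = 3; hence R(3, 3) > 3.


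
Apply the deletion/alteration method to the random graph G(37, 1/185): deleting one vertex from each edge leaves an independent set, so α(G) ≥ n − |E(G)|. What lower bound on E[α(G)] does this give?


E[|E(G)|] = C(37, 2)·p = 666 · (1/185) = 18/5.
E[α(G)] ≥ n − E[|E(G)|] = 37 − 18/5 = 167/5.
Numerically: ≈ 33.400000.
(This is only a lower bound; the true E[α(G)] may be larger.)

E[α(G)] ≥ 167/5 ≈ 33.400000.


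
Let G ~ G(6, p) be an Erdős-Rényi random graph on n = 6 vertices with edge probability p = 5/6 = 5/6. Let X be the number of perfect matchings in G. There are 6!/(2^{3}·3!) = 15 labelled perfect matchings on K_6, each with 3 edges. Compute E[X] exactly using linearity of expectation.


K_6 has 6!/(2^{3}·3!) = 15 labelled perfect matchings.
For each such perfect matching H, let X_H = 1 if all 3 edges of H are present in G. Then P[X_H = 1] = p^{3} = (5/6)^{3} = 125/216.
By linearity of expectation: E[X] = Σ_H E[X_H] = 15 · p^{3} = 15 · 125/216 = 625/72.
Numerically: E[X] ≈ 8.68.

E[X] = 15 · (5/6)^{3} = 625/72 ≈ 8.68.


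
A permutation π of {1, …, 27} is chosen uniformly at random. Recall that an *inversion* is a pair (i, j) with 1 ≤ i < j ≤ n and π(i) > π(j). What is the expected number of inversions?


Write X = Σ X_I over the C(27, 2) = 351 pairs i < j, with X_I the indicator of one inversion.
There are 351 indicators.
For each fixed pair i < j, the values π(i) and π(j) are two distinct elements of {1, …, 27} in uniformly random order; by symmetry P[π(i) > π(j)] = 1/2.
By linearity: E[X] = 351 · (1/2) = C(27, 2) · (1/2) = 351/2 = 351/2 ≈ 175.50000.

E[X] = 351/2 = 175.50000.


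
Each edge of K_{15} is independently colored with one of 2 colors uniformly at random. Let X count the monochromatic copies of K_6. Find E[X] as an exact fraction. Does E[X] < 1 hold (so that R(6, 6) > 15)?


E[X] = C(15, 6) · 2^{1 − 15} = 5005 · 2^{−14} = 5005/16384.
As a reduced fraction: E[X] = 5005/16384 ≈ 0.3055.
Is E[X] < 1? YES.
Since E[X] < 1, there exists a 2-coloring of K_{15} with no monochromatic K_6; hence R(6, 6) > 15.

E[X] = 5005/16384 ≈ 0.3055; E[X] < 1, so R(6, 6) > 15.


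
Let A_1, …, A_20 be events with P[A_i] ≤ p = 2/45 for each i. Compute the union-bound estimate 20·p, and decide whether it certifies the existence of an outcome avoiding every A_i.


Union bound: P[∪_{i=1}^{20} A_i] ≤ Σ_i P[A_i] ≤ 20·p = 20·(2/45) = 8/9.
Numerically: 8/9 ≈ 0.8888889.
Is 8/9 < 1? YES.
Since P[∪ A_i] ≤ 8/9 < 1, the complement has P[∩ A_i^c] ≥ 1 − 8/9 = 1/9 > 0, so some outcome avoids every A_i.

20·p = 8/9 ≈ 0.8888889; existence CERTIFIED by the union bound.


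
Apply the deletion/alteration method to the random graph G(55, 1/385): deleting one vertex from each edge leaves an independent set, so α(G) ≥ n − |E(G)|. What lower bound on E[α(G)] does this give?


E[|E(G)|] = C(55, 2)·p = 1485 · (1/385) = 27/7.
E[α(G)] ≥ n − E[|E(G)|] = 55 − 27/7 = 358/7.
Numerically: ≈ 51.143.
(This is only a lower bound; the true E[α(G)] may be larger.)

E[α(G)] ≥ 358/7 ≈ 51.143.


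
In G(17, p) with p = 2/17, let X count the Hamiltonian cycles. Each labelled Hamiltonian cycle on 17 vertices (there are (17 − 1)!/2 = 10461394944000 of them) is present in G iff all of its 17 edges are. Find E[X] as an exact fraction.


K_17 has (17 − 1)!/2 = 10461394944000 labelled Hamiltonian cycles.
For each such Hamiltonian cycle H, let X_H = 1 if all 17 edges of H are present in G. Then P[X_H = 1] = p^{17} = (2/17)^{17} = 131072/827240261886336764177.
By linearity of expectation: E[X] = Σ_H E[X_H] = 10461394944000 · p^{17} = 10461394944000 · 131072/827240261886336764177 = 1371195958099968000/827240261886336764177.
Numerically: E[X] ≈ 0.00165755.

E[X] = 10461394944000 · (2/17)^{17} = 1371195958099968000/827240261886336764177 ≈ 0.00165755.


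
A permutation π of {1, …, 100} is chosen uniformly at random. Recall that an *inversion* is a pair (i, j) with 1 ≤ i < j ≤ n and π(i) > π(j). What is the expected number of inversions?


Write X = Σ X_I over the C(100, 2) = 4950 pairs i < j, with X_I the indicator of one inversion.
There are 4950 indicators.
For each fixed pair i < j, the values π(i) and π(j) are two distinct elements of {1, …, 100} in uniformly random order; by symmetry P[π(i) > π(j)] = 1/2.
By linearity: E[X] = 4950 · (1/2) = C(100, 2) · (1/2) = 4950/2 = 2475 ≈ 2475.000000.

E[X] = 2475 = 2475.000000.


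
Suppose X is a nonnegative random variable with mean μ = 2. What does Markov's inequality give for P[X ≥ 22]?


μ = E[X] = 2, a = 22.
Markov: P[X ≥ 22] ≤ μ/a = (2)/22 = 1/11.
Numerically: ≈ 0.09091.
(Since a = 22 > μ = 2.00000, the bound 1/11 is < 1 and informative.)

P[X ≥ 22] ≤ 1/11 ≈ 0.09091.


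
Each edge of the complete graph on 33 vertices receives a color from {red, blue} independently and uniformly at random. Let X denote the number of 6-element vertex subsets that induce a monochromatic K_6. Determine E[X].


Let X = Σ_S X_S over the C(33, 6) = 1107568 subsets S of size 6, where X_S = 1 if the K_6 on S is monochromatic.
For a fixed S, the K_6 on S has C(6, 2) = 15 edges. P[all 15 edges red] = (1/2)^15, and likewise for blue, so P[monochromatic] = 2·(1/2)^15 = 2^{1 − 15} = 1/16384.
By linearity: E[X] = C(33, 6) · 2^{1 − 15} = 1107568 · 1/16384 = 69223/1024.
Numerically: E[X] ≈ 67.6006.

E[X] = C(33,6)·2^(1−C(6,2)) = 69223/1024 ≈ 67.6006.


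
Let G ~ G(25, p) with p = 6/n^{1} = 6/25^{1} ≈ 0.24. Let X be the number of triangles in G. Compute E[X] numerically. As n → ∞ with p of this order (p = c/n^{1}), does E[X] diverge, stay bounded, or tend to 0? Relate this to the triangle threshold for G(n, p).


Number of potential triangles: C(25, 3) = 2300.
Each occurs with probability p³ ≈ (0.24)³ ≈ 1.3824000e-02.
By linearity: E[X] = C(25, 3)·p³ ≈ 2300 · 1.3824000e-02 ≈ 31.79520.
Here α = 1, so p = 6/n is exactly at the triangle threshold p ~ 1/n. Asymptotically E[X] → c³/6 = 6³/6 = 36 ≈ 36.00000, a bounded constant. In this regime the triangle count is asymptotically Poisson(c³/6).

E[X] ≈ 31.79520; in regime p = Θ(1/n^{1}) E[X] stays bounded (at the triangle threshold p ~ 1/n).


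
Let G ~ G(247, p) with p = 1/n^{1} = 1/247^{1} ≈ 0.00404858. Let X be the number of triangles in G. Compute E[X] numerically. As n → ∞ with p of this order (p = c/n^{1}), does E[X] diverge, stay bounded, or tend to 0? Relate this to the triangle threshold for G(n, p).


Number of potential triangles: C(247, 3) = 2481115.
Each occurs with probability p³ ≈ (0.00404858)³ ≈ 6.63604222e-08.
By linearity: E[X] = C(247, 3)·p³ ≈ 2481115 · 6.63604222e-08 ≈ 0.164648.
Here α = 1, so p = 1/n is exactly at the triangle threshold p ~ 1/n. Asymptotically E[X] → c³/6 = 1³/6 = 1/6 ≈ 0.166667, a bounded constant. In this regime the triangle count is asymptotically Poisson(c³/6).

E[X] ≈ 0.164648; in regime p = Θ(1/n^{1}) E[X] stays bounded (at the triangle threshold p ~ 1/n).


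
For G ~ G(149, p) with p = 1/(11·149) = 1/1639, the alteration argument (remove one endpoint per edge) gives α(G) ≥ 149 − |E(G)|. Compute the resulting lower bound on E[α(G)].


E[|E(G)|] = C(149, 2)·p = 11026 · (1/1639) = 74/11.
E[α(G)] ≥ n − E[|E(G)|] = 149 − 74/11 = 1565/11.
Numerically: ≈ 142.27273.
(This is only a lower bound; the true E[α(G)] may be larger.)

E[α(G)] ≥ 1565/11 ≈ 142.27273.


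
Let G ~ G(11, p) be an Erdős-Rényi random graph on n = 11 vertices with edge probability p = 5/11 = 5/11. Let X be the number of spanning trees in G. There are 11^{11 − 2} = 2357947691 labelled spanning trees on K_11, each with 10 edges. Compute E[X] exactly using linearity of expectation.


K_11 has 11^{11 − 2} = 2357947691 labelled spanning trees.
For each such spanning tree H, let X_H = 1 if all 10 edges of H are present in G. Then P[X_H = 1] = p^{10} = (5/11)^{10} = 9765625/25937424601.
Summing the indicators: E[X] = Σ_H E[X_H] = 2357947691 · p^{10} = 2357947691 · 9765625/25937424601 = 9765625/11.
Numerically: E[X] ≈ 8.88e+05.

E[X] = 2357947691 · (5/11)^{10} = 9765625/11 ≈ 8.88e+05.


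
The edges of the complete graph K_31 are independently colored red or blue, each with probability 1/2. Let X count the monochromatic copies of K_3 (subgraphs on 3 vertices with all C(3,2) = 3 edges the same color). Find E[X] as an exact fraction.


Let X = Σ_S X_S over the C(31, 3) = 4495 subsets S of size 3, where X_S = 1 if the K_3 on S is monochromatic.
For a fixed S, the K_3 on S has C(3, 2) = 3 edges. P[all 3 edges red] = (1/2)^3, and likewise for blue, so P[monochromatic] = 2·(1/2)^3 = 2^{1 − 3} = 1/4.
By linearity of expectation: E[X] = C(31, 3) · 2^{1 − 3} = 4495 · 1/4 = 4495/4.
Numerically: E[X] ≈ 1123.750.

E[X] = C(31,3)·2^(1−C(3,2)) = 4495/4 ≈ 1123.750.


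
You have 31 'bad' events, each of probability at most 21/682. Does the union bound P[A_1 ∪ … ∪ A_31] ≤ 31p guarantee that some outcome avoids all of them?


Union bound: P[∪_{i=1}^{31} A_i] ≤ Σ_i P[A_i] ≤ 31·p = 31·(21/682) = 21/22.
Numerically: 21/22 ≈ 0.9545455.
Is 21/22 < 1? YES.
Since P[∪ A_i] ≤ 21/22 < 1, the complement has P[∩ A_i^c] ≥ 1 − 21/22 = 1/22 > 0, so some outcome avoids every A_i.

31·p = 21/22 ≈ 0.9545455; existence CERTIFIED by the union bound.


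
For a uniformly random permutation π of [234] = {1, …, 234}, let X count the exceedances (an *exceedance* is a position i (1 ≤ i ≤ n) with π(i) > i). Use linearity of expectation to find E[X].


Write X = Σ_{i=1}^{234} X_i, where X_i = 1_{π(i) > i}.
For each fixed i, π(i) is uniform over {1, …, 234} (marginal of a uniform permutation), so P[π(i) > i] = (n − i)/n. Summing: Σ_{i=1}^{234} (n − i)/n = (0 + 1 + … + 233)/234 = 234(234 − 1)/(2·234) = (234 − 1)/2.
Hence E[X] = Σ_{i=1}^{234} (234 − i)/234 = 233/2 ≈ 116.500000.

E[X] = 233/2 = 116.500000.


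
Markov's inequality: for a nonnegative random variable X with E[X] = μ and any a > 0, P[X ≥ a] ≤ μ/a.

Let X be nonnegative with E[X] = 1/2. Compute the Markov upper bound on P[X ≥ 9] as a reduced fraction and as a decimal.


μ = E[X] = 1/2, a = 9.
Markov: P[X ≥ 9] ≤ μ/a = (1/2)/9 = 1/18.
Numerically: ≈ 0.055556.
(Since a = 9 > μ = 0.500000, the bound 1/18 is < 1 and informative.)

P[X ≥ 9] ≤ 1/18 ≈ 0.055556.


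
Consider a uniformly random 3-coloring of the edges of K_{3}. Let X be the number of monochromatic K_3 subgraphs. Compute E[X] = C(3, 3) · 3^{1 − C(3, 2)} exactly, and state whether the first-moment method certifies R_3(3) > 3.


E[X] = C(3, 3) · 3^{1 − 3} = 1 · 3^{−2} = 1/9.
As a reduced fraction: E[X] = 1/9 ≈ 0.111111.
Is E[X] < 1? YES.
Since E[X] < 1, there exists a 3-coloring of K_{3} with no monochromatic K_3; hence R_3(3) > 3.

E[X] = 1/9 ≈ 0.111111; E[X] < 1, so R_3(3) > 3.


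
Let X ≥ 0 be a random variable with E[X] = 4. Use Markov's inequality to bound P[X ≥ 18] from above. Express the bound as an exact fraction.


μ = E[X] = 4, a = 18.
Markov: P[X ≥ 18] ≤ μ/a = (4)/18 = 2/9.
Numerically: ≈ 0.222.
(Since a = 18 > μ = 4.000, the bound 2/9 is < 1 and informative.)

P[X ≥ 18] ≤ 2/9 ≈ 0.222.


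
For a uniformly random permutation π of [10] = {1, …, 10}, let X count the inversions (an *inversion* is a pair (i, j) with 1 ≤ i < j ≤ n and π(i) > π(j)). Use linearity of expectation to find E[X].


Write X = Σ X_I over the C(10, 2) = 45 pairs i < j, with X_I the indicator of one inversion.
There are 45 indicators.
For each fixed pair i < j, the values π(i) and π(j) are two distinct elements of {1, …, 10} in uniformly random order; by symmetry P[π(i) > π(j)] = 1/2.
By linearity: E[X] = 45 · (1/2) = C(10, 2) · (1/2) = 45/2 = 45/2 ≈ 22.500000.

E[X] = 45/2 = 22.500000.


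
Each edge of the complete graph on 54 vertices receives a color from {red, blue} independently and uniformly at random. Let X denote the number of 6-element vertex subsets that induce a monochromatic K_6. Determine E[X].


Let X = Σ_S X_S over the C(54, 6) = 25827165 subsets S of size 6, where X_S = 1 if the K_6 on S is monochromatic.
For a fixed S, the K_6 on S has C(6, 2) = 15 edges. P[all 15 edges red] = (1/2)^15, and likewise for blue, so P[monochromatic] = 2·(1/2)^15 = 2^{1 − 15} = 1/16384.
By linearity of expectation: E[X] = C(54, 6) · 2^{1 − 15} = 25827165 · 1/16384 = 25827165/16384.
Numerically: E[X] ≈ 1576.365051.

E[X] = C(54,6)·2^(1−C(6,2)) = 25827165/16384 ≈ 1576.365051.


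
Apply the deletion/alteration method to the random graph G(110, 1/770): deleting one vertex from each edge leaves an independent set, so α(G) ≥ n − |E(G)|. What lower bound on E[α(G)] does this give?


E[|E(G)|] = C(110, 2)·p = 5995 · (1/770) = 109/14.
E[α(G)] ≥ n − E[|E(G)|] = 110 − 109/14 = 1431/14.
Numerically: ≈ 102.214286.
(This is only a lower bound; the true E[α(G)] may be larger.)

E[α(G)] ≥ 1431/14 ≈ 102.214286.


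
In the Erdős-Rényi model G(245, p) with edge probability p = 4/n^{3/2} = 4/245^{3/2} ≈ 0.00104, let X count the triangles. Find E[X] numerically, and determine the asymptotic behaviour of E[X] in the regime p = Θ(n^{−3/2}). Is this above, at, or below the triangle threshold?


Number of potential triangles: C(245, 3) = 2421090.
Each occurs with probability p³ ≈ (0.00104)³ ≈ 1.13483e-09.
By linearity: E[X] = C(245, 3)·p³ ≈ 2421090 · 1.13483e-09 ≈ 0.003.
Since α = 3/2 > 1, p = c/n^{3/2} = o(1/n) is below the triangle threshold p ~ 1/n. Asymptotically E[X] ~ (c³/6)·n^{3(1−α)} = (4³/6)·n^{-1.5} → 0, so by Markov's inequality G has no triangles w.h.p.

E[X] ≈ 0.003; in regime p = Θ(1/n^{3/2}) E[X] tends to 0 (below the triangle threshold p ~ 1/n).


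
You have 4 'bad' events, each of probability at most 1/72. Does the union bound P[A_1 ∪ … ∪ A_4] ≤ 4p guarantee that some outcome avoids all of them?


Union bound: P[∪_{i=1}^{4} A_i] ≤ Σ_i P[A_i] ≤ 4·p = 4·(1/72) = 1/18.
Numerically: 1/18 ≈ 0.05556.
Is 1/18 < 1? YES.
Since P[∪ A_i] ≤ 1/18 < 1, the complement has P[∩ A_i^c] ≥ 1 − 1/18 = 17/18 > 0, so some outcome avoids every A_i.

4·p = 1/18 ≈ 0.05556; existence CERTIFIED by the union bound.


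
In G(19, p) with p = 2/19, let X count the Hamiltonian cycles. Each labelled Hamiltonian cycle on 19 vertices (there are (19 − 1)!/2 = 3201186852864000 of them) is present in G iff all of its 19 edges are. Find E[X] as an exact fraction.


K_19 has (19 − 1)!/2 = 3201186852864000 labelled Hamiltonian cycles.
For each such Hamiltonian cycle H, let X_H = 1 if all 19 edges of H are present in G. Then P[X_H = 1] = p^{19} = (2/19)^{19} = 524288/1978419655660313589123979.
By linearity: E[X] = Σ_H E[X_H] = 3201186852864000 · p^{19} = 3201186852864000 · 524288/1978419655660313589123979 = 1678343852714360832000/1978419655660313589123979.
Numerically: E[X] ≈ 0.0008483.

E[X] = 3201186852864000 · (2/19)^{19} = 1678343852714360832000/1978419655660313589123979 ≈ 0.0008483.


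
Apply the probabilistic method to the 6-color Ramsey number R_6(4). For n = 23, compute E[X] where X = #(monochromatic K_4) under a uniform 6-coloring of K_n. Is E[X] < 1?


E[X] = C(23, 4) · 6^{1 − 6} = 8855 · 6^{−5} = 8855/7776.
As a reduced fraction: E[X] = 8855/7776 ≈ 1.1387603.
Is E[X] < 1? NO.
Since E[X] ≥ 1, the first-moment bound is inconclusive at n = 23; it does NOT by itself certify R_6(4) > 23.

E[X] = 8855/7776 ≈ 1.1387603; E[X] ≥ 1; first-moment method inconclusive here.


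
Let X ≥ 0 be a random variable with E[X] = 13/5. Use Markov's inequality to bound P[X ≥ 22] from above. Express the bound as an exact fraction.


μ = E[X] = 13/5, a = 22.
Markov: P[X ≥ 22] ≤ μ/a = (13/5)/22 = 13/110.
Numerically: ≈ 0.11818.
(Since a = 22 > μ = 2.60000, the bound 13/110 is < 1 and informative.)

P[X ≥ 22] ≤ 13/110 ≈ 0.11818.


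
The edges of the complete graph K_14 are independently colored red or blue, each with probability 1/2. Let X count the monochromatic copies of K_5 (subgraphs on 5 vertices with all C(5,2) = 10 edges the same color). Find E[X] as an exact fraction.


Let X = Σ_S X_S over the C(14, 5) = 2002 subsets S of size 5, where X_S = 1 if the K_5 on S is monochromatic.
For a fixed S, the K_5 on S has C(5, 2) = 10 edges. P[all 10 edges red] = (1/2)^10, and likewise for blue, so P[monochromatic] = 2·(1/2)^10 = 2^{1 − 10} = 1/512.
By linearity: E[X] = C(14, 5) · 2^{1 − 10} = 2002 · 1/512 = 1001/256.
Numerically: E[X] ≈ 3.910.

E[X] = C(14,5)·2^(1−C(5,2)) = 1001/256 ≈ 3.910.


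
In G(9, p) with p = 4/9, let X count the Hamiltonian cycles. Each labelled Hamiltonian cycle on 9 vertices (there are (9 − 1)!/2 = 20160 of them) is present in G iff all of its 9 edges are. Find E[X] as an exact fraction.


K_9 has (9 − 1)!/2 = 20160 labelled Hamiltonian cycles.
For each such Hamiltonian cycle H, let X_H = 1 if all 9 edges of H are present in G. Then P[X_H = 1] = p^{9} = (4/9)^{9} = 262144/387420489.
By linearity of expectation: E[X] = Σ_H E[X_H] = 20160 · p^{9} = 20160 · 262144/387420489 = 587202560/43046721.
Numerically: E[X] ≈ 13.6.

E[X] = 20160 · (4/9)^{9} = 587202560/43046721 ≈ 13.6.


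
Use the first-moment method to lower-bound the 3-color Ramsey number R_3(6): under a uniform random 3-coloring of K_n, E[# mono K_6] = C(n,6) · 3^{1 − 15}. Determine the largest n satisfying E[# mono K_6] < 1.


We need C(n, 6) · 3^{1 − 15} < 1, i.e. C(n, 6) < 3^{15 − 1} = 4782969.
Check values of n near the boundary:
  n = 39: C(39, 6) = 3262623; 3262623 < 4782969? YES
  n = 40: C(40, 6) = 3838380; 3838380 < 4782969? YES
  n = 41: C(41, 6) = 4496388; 4496388 < 4782969? YES
  n = 42: C(42, 6) = 5245786; 5245786 < 4782969? NO
The largest n with C(n, 6) < 4782969 is n = 41 (where E[X] = 1498796/1594323 ≈ 0.940083). Hence R_3(6) > 41, i.e. R_3(6) ≥ 42.

Largest n = 41; hence R_3(6) > 41.


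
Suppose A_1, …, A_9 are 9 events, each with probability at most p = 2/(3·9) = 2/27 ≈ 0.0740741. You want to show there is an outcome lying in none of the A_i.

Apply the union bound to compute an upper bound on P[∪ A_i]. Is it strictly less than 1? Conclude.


Union bound: P[∪_{i=1}^{9} A_i] ≤ Σ_i P[A_i] ≤ 9·p = 9·(2/27) = 2/3.
Numerically: 2/3 ≈ 0.6666667.
Is 2/3 < 1? YES.
Since P[∪ A_i] ≤ 2/3 < 1, the complement has P[∩ A_i^c] ≥ 1 − 2/3 = 1/3 > 0, so some outcome avoids every A_i.

9·p = 2/3 ≈ 0.6666667; existence CERTIFIED by the union bound.


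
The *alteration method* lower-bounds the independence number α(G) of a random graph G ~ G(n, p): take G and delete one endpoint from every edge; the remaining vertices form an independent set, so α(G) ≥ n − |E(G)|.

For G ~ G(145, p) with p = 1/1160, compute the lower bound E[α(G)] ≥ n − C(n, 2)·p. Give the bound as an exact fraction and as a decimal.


E[|E(G)|] = C(145, 2)·p = 10440 · (1/1160) = 9.
E[α(G)] ≥ n − E[|E(G)|] = 145 − 9 = 136.
Numerically: ≈ 136.00000.
(This is only a lower bound; the true E[α(G)] may be larger.)

E[α(G)] ≥ 136 ≈ 136.00000.


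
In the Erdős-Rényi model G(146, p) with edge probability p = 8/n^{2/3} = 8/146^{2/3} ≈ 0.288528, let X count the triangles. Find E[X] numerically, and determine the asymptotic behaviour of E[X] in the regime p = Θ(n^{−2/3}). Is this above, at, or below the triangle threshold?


Number of potential triangles: C(146, 3) = 508080.
Each occurs with probability p³ ≈ (0.288528)³ ≈ 2.40195159e-02.
By linearity: E[X] = C(146, 3)·p³ ≈ 508080 · 2.40195159e-02 ≈ 12203.835616.
Since α = 2/3 < 1, p = c/n^{2/3} ≫ 1/n is above the triangle threshold p ~ 1/n. Asymptotically E[X] ~ (c³/6)·n^{3(1−α)} = (8³/6)·n^{1} → ∞; triangles are abundant w.h.p.

E[X] ≈ 12203.835616; in regime p = Θ(1/n^{2/3}) E[X] diverges (above the triangle threshold p ~ 1/n).


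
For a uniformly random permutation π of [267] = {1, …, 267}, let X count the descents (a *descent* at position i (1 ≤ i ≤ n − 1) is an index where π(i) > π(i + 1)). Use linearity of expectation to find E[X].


Write X = Σ X_I over i = 1, …, 266, with X_I the indicator of one descent.
There are 266 indicators.
For each fixed i, the pair (π(i), π(i+1)) is a uniformly random ordered pair of distinct values from {1, …, 267}; by symmetry P[π(i) > π(i+1)] = 1/2.
By linearity: E[X] = 266 · (1/2) = (267 − 1) · (1/2) = 133 ≈ 133.000000.

E[X] = 133 = 133.000000.


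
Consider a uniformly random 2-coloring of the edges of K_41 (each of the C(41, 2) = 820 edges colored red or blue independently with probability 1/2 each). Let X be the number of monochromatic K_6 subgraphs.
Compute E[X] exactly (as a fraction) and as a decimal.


Let X = Σ_S X_S over the C(41, 6) = 4496388 subsets S of size 6, where X_S = 1 if the K_6 on S is monochromatic.
For a fixed S, the K_6 on S has C(6, 2) = 15 edges. P[all 15 edges red] = (1/2)^15, and likewise for blue, so P[monochromatic] = 2·(1/2)^15 = 2^{1 − 15} = 1/16384.
By linearity of expectation: E[X] = C(41, 6) · 2^{1 − 15} = 4496388 · 1/16384 = 1124097/4096.
Numerically: E[X] ≈ 274.437744.

E[X] = C(41,6)·2^(1−C(6,2)) = 1124097/4096 ≈ 274.437744.


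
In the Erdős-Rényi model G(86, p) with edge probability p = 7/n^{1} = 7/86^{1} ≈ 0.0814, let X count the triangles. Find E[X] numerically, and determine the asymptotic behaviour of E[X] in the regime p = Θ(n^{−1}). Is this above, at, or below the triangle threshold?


Number of potential triangles: C(86, 3) = 102340.
Each occurs with probability p³ ≈ (0.0814)³ ≈ 5.392607e-04.
By linearity: E[X] = C(86, 3)·p³ ≈ 102340 · 5.392607e-04 ≈ 55.1879.
Here α = 1, so p = 7/n is exactly at the triangle threshold p ~ 1/n. Asymptotically E[X] → c³/6 = 7³/6 = 343/6 ≈ 57.1667, a bounded constant. In this regime the triangle count is asymptotically Poisson(c³/6).

E[X] ≈ 55.1879; in regime p = Θ(1/n^{1}) E[X] stays bounded (at the triangle threshold p ~ 1/n).


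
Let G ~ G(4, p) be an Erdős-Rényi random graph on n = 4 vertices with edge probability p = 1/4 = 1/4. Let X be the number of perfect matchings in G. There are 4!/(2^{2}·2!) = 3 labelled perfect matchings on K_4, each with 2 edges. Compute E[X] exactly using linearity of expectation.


K_4 has 4!/(2^{2}·2!) = 3 labelled perfect matchings.
For each such perfect matching H, let X_H = 1 if all 2 edges of H are present in G. Then P[X_H = 1] = p^{2} = (1/4)^{2} = 1/16.
Summing the indicators: E[X] = Σ_H E[X_H] = 3 · p^{2} = 3 · 1/16 = 3/16.
Numerically: E[X] ≈ 0.1875.

E[X] = 3 · (1/4)^{2} = 3/16 ≈ 0.1875.


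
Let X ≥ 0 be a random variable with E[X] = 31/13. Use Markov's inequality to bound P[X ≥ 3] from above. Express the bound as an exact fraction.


μ = E[X] = 31/13, a = 3.
Markov: P[X ≥ 3] ≤ μ/a = (31/13)/3 = 31/39.
Numerically: ≈ 0.794872.
(Since a = 3 > μ = 2.384615, the bound 31/39 is < 1 and informative.)

P[X ≥ 3] ≤ 31/39 ≈ 0.794872.


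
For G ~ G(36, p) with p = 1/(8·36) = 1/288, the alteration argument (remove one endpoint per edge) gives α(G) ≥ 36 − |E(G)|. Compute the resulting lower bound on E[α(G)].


E[|E(G)|] = C(36, 2)·p = 630 · (1/288) = 35/16.
E[α(G)] ≥ n − E[|E(G)|] = 36 − 35/16 = 541/16.
Numerically: ≈ 33.81250.
(This is only a lower bound; the true E[α(G)] may be larger.)

E[α(G)] ≥ 541/16 ≈ 33.81250.


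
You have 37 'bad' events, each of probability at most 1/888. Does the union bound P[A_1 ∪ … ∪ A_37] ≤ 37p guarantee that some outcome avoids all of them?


Union bound: P[∪_{i=1}^{37} A_i] ≤ Σ_i P[A_i] ≤ 37·p = 37·(1/888) = 1/24.
Numerically: 1/24 ≈ 0.0417.
Is 1/24 < 1? YES.
Since P[∪ A_i] ≤ 1/24 < 1, the complement has P[∩ A_i^c] ≥ 1 − 1/24 = 23/24 > 0, so some outcome avoids every A_i.

37·p = 1/24 ≈ 0.0417; existence CERTIFIED by the union bound.


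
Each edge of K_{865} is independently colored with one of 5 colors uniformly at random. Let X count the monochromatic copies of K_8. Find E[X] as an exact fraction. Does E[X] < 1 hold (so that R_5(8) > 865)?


E[X] = C(865, 8) · 5^{1 − 28} = 7525050909487743060 · 5^{−27} = 7525050909487743060/7450580596923828125.
As a reduced fraction: E[X] = 1505010181897548612/1490116119384765625 ≈ 1.0099952.
Is E[X] < 1? NO.
Since E[X] ≥ 1, the first-moment bound is inconclusive at n = 865; it does NOT by itself certify R_5(8) > 865.

E[X] = 1505010181897548612/1490116119384765625 ≈ 1.0099952; E[X] ≥ 1; first-moment method inconclusive here.


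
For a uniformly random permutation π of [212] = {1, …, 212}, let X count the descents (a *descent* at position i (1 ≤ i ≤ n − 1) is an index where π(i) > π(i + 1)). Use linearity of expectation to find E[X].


Write X = Σ X_I over i = 1, …, 211, with X_I the indicator of one descent.
There are 211 indicators.
For each fixed i, the pair (π(i), π(i+1)) is a uniformly random ordered pair of distinct values from {1, …, 212}; by symmetry P[π(i) > π(i+1)] = 1/2.
By linearity: E[X] = 211 · (1/2) = (212 − 1) · (1/2) = 211/2 ≈ 105.5000.

E[X] = 211/2 = 105.5000.


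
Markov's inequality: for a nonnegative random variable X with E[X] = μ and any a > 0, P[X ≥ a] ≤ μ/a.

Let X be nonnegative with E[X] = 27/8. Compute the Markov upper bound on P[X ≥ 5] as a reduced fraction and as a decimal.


μ = E[X] = 27/8, a = 5.
Markov: P[X ≥ 5] ≤ μ/a = (27/8)/5 = 27/40.
Numerically: ≈ 0.675.
(Since a = 5 > μ = 3.375, the bound 27/40 is < 1 and informative.)

P[X ≥ 5] ≤ 27/40 ≈ 0.675.


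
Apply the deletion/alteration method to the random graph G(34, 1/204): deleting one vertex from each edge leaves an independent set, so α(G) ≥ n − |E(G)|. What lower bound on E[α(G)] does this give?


E[|E(G)|] = C(34, 2)·p = 561 · (1/204) = 11/4.
E[α(G)] ≥ n − E[|E(G)|] = 34 − 11/4 = 125/4.
Numerically: ≈ 31.250.
(This is only a lower bound; the true E[α(G)] may be larger.)

E[α(G)] ≥ 125/4 ≈ 31.250.


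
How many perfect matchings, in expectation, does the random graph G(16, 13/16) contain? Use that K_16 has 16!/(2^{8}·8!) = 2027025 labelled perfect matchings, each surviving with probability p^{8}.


K_16 has 16!/(2^{8}·8!) = 2027025 labelled perfect matchings.
For each such perfect matching H, let X_H = 1 if all 8 edges of H are present in G. Then P[X_H = 1] = p^{8} = (13/16)^{8} = 815730721/4294967296.
By linearity: E[X] = Σ_H E[X_H] = 2027025 · p^{8} = 2027025 · 815730721/4294967296 = 1653506564735025/4294967296.
Numerically: E[X] ≈ 384987.

E[X] = 2027025 · (13/16)^{8} = 1653506564735025/4294967296 ≈ 384987.


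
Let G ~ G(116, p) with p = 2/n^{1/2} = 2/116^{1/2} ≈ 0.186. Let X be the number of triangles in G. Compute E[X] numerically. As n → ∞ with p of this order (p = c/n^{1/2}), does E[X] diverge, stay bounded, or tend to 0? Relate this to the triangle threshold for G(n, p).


Number of potential triangles: C(116, 3) = 253460.
Each occurs with probability p³ ≈ (0.186)³ ≈ 6.40329e-03.
By linearity: E[X] = C(116, 3)·p³ ≈ 253460 · 6.40329e-03 ≈ 1622.977.
Since α = 1/2 < 1, p = c/n^{1/2} ≫ 1/n is above the triangle threshold p ~ 1/n. Asymptotically E[X] ~ (c³/6)·n^{3(1−α)} = (2³/6)·n^{1.5} → ∞; triangles are abundant w.h.p.

E[X] ≈ 1622.977; in regime p = Θ(1/n^{1/2}) E[X] diverges (above the triangle threshold p ~ 1/n).


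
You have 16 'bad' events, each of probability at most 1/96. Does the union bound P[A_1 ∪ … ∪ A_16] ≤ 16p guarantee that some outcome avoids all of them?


Union bound: P[∪_{i=1}^{16} A_i] ≤ Σ_i P[A_i] ≤ 16·p = 16·(1/96) = 1/6.
Numerically: 1/6 ≈ 0.1666667.
Is 1/6 < 1? YES.
Since P[∪ A_i] ≤ 1/6 < 1, the complement has P[∩ A_i^c] ≥ 1 − 1/6 = 5/6 > 0, so some outcome avoids every A_i.

16·p = 1/6 ≈ 0.1666667; existence CERTIFIED by the union bound.


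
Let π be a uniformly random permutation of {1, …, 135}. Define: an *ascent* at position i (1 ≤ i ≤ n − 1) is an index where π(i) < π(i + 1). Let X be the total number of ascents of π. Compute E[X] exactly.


Write X = Σ X_I over i = 1, …, 134, with X_I the indicator of one ascent.
There are 134 indicators.
For each fixed i, the pair (π(i), π(i+1)) is a uniformly random ordered pair of distinct values from {1, …, 135}; by symmetry P[π(i) < π(i+1)] = 1/2.
By linearity: E[X] = 134 · (1/2) = (135 − 1) · (1/2) = 67 ≈ 67.000.

E[X] = 67 = 67.000.


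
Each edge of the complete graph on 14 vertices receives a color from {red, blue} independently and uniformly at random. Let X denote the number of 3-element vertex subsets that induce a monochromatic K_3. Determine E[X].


Let X = Σ_S X_S over the C(14, 3) = 364 subsets S of size 3, where X_S = 1 if the K_3 on S is monochromatic.
For a fixed S, the K_3 on S has C(3, 2) = 3 edges. P[all 3 edges red] = (1/2)^3, and likewise for blue, so P[monochromatic] = 2·(1/2)^3 = 2^{1 − 3} = 1/4.
By linearity: E[X] = C(14, 3) · 2^{1 − 3} = 364 · 1/4 = 91.
Numerically: E[X] ≈ 91.000.

E[X] = C(14,3)·2^(1−C(3,2)) = 91 ≈ 91.000.


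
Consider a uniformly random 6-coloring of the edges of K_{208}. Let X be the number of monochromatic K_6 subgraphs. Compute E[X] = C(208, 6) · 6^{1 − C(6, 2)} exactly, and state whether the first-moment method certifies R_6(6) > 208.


E[X] = C(208, 6) · 6^{1 − 15} = 104579959848 · 6^{−14} = 104579959848/78364164096.
As a reduced fraction: E[X] = 4357498327/3265173504 ≈ 1.3345381.
Is E[X] < 1? NO.
Since E[X] ≥ 1, the first-moment bound is inconclusive at n = 208; it does NOT by itself certify R_6(6) > 208.

E[X] = 4357498327/3265173504 ≈ 1.3345381; E[X] ≥ 1; first-moment method inconclusive here.


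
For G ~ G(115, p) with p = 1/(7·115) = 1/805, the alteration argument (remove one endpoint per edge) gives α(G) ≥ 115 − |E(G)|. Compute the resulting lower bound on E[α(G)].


E[|E(G)|] = C(115, 2)·p = 6555 · (1/805) = 57/7.
E[α(G)] ≥ n − E[|E(G)|] = 115 − 57/7 = 748/7.
Numerically: ≈ 106.857.
(This is only a lower bound; the true E[α(G)] may be larger.)

E[α(G)] ≥ 748/7 ≈ 106.857.


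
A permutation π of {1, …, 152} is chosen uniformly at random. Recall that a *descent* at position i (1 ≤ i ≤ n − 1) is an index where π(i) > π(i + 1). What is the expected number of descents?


Write X = Σ X_I over i = 1, …, 151, with X_I the indicator of one descent.
There are 151 indicators.
For each fixed i, the pair (π(i), π(i+1)) is a uniformly random ordered pair of distinct values from {1, …, 152}; by symmetry P[π(i) > π(i+1)] = 1/2.
By linearity: E[X] = 151 · (1/2) = (152 − 1) · (1/2) = 151/2 ≈ 75.500000.

E[X] = 151/2 = 75.500000.


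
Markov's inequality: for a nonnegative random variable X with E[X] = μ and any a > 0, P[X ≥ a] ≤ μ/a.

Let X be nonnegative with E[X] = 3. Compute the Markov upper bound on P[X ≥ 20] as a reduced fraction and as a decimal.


μ = E[X] = 3, a = 20.
Markov: P[X ≥ 20] ≤ μ/a = (3)/20 = 3/20.
Numerically: ≈ 0.15000.
(Since a = 20 > μ = 3.00000, the bound 3/20 is < 1 and informative.)

P[X ≥ 20] ≤ 3/20 ≈ 0.15000.


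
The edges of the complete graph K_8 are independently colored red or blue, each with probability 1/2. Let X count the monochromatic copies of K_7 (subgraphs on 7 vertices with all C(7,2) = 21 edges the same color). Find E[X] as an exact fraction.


Let X = Σ_S X_S over the C(8, 7) = 8 subsets S of size 7, where X_S = 1 if the K_7 on S is monochromatic.
For a fixed S, the K_7 on S has C(7, 2) = 21 edges. P[all 21 edges red] = (1/2)^21, and likewise for blue, so P[monochromatic] = 2·(1/2)^21 = 2^{1 − 21} = 1/1048576.
Summing: E[X] = C(8, 7) · 2^{1 − 21} = 8 · 1/1048576 = 1/131072.
Numerically: E[X] ≈ 0.00001.

E[X] = C(8,7)·2^(1−C(7,2)) = 1/131072 ≈ 0.00001.


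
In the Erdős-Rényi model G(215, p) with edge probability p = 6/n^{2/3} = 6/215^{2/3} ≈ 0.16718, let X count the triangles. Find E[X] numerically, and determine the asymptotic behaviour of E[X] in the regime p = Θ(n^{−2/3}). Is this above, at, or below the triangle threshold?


Number of potential triangles: C(215, 3) = 1633355.
Each occurs with probability p³ ≈ (0.16718)³ ≈ 4.6727961e-03.
By linearity: E[X] = C(215, 3)·p³ ≈ 1633355 · 4.6727961e-03 ≈ 7632.33488.
Since α = 2/3 < 1, p = c/n^{2/3} ≫ 1/n is above the triangle threshold p ~ 1/n. Asymptotically E[X] ~ (c³/6)·n^{3(1−α)} = (6³/6)·n^{1} → ∞; triangles are abundant w.h.p.

E[X] ≈ 7632.33488; in regime p = Θ(1/n^{2/3}) E[X] diverges (above the triangle threshold p ~ 1/n).
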